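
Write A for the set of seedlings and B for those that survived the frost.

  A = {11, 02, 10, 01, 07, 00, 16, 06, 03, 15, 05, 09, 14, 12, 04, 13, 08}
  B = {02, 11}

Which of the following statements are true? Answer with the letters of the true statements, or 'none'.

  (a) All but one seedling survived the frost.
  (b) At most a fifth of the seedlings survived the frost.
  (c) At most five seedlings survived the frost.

(b), (c)

|A| = 17, |A ∩ B| = 2, |A ∖ B| = 15.
(a) |A ∖ B| = 1: fails.
(b) |A ∩ B| / |A| ≤ 1/5: holds.
(c) |A ∩ B| ≤ 5: holds.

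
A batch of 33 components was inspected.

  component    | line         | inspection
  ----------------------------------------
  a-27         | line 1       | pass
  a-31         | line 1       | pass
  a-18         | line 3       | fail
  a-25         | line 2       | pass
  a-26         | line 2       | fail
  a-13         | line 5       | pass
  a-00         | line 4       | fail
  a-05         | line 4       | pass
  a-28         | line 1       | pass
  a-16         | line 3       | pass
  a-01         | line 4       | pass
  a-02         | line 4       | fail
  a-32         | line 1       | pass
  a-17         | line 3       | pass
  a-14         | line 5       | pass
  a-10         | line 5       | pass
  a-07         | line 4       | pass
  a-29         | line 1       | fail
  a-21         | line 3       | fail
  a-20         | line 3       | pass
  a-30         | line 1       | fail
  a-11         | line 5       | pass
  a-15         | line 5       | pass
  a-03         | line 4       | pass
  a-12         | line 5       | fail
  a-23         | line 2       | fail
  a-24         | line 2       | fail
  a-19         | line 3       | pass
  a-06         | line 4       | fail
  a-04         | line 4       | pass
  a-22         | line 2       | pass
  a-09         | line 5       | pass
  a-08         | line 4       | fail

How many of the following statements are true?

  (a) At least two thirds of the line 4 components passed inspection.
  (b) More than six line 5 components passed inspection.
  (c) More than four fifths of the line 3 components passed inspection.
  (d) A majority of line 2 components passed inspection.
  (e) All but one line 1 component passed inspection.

(a) line 4: |A| = 9, |A ∩ B| = 5; needs |A ∩ B| / |A| ≥ 2/3 — false.
(b) line 5: |A| = 7, |A ∩ B| = 6; needs |A ∩ B| > 6 — false.
(c) line 3: |A| = 6, |A ∩ B| = 4; needs |A ∩ B| / |A| > 4/5 — false.
(d) line 2: |A| = 5, |A ∩ B| = 2; needs |A ∩ B| > |A ∖ B| — false.
(e) line 1: |A| = 6, |A ∩ B| = 4; needs |A ∖ B| = 1 — false.

0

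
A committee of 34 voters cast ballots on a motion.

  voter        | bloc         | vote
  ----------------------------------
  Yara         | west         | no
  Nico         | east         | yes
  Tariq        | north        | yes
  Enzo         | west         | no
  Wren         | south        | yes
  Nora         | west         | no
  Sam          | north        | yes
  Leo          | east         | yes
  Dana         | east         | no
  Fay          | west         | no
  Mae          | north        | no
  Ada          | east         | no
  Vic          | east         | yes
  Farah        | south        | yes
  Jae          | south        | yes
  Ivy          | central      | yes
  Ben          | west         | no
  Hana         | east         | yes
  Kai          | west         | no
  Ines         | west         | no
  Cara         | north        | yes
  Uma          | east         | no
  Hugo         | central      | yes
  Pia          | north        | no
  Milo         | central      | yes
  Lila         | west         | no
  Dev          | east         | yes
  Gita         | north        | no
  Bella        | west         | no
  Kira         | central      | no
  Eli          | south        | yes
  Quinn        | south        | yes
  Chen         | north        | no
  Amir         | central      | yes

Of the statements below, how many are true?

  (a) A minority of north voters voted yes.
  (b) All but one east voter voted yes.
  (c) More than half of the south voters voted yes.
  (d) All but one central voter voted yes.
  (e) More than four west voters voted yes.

3

(a) north: |A| = 7, |A ∩ B| = 3; needs |A ∩ B| < |A ∖ B| — true.
(b) east: |A| = 8, |A ∩ B| = 5; needs |A ∖ B| = 1 — false.
(c) south: |A| = 5, |A ∩ B| = 5; needs |A ∩ B| > |A ∖ B| — true.
(d) central: |A| = 5, |A ∩ B| = 4; needs |A ∖ B| = 1 — true.
(e) west: |A| = 9, |A ∩ B| = 0; needs |A ∩ B| > 4 — false.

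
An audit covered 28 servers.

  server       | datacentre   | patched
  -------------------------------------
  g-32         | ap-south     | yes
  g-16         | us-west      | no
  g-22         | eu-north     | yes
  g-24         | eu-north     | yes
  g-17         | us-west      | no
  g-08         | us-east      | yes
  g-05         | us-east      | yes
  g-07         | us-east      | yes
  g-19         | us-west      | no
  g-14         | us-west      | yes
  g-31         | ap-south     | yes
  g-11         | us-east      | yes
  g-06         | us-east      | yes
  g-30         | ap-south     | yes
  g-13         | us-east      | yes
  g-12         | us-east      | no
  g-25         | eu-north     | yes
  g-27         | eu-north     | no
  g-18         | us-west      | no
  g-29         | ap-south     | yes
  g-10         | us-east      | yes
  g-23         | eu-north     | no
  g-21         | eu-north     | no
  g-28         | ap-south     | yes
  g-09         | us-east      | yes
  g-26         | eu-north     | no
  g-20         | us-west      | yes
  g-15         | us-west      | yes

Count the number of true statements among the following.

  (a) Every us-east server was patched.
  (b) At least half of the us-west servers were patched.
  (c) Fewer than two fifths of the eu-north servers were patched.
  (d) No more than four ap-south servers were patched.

(a) us-east: |A| = 9, |A ∩ B| = 8; needs A ⊆ B, i.e. every element of A is in B (|A ∖ B| = 0) — false.
(b) us-west: |A| = 7, |A ∩ B| = 3; needs |A ∩ B| ≥ |A ∖ B| — false.
(c) eu-north: |A| = 7, |A ∩ B| = 3; needs |A ∩ B| / |A| < 2/5 — false.
(d) ap-south: |A| = 5, |A ∩ B| = 5; needs |A ∩ B| ≤ 4 — false.

0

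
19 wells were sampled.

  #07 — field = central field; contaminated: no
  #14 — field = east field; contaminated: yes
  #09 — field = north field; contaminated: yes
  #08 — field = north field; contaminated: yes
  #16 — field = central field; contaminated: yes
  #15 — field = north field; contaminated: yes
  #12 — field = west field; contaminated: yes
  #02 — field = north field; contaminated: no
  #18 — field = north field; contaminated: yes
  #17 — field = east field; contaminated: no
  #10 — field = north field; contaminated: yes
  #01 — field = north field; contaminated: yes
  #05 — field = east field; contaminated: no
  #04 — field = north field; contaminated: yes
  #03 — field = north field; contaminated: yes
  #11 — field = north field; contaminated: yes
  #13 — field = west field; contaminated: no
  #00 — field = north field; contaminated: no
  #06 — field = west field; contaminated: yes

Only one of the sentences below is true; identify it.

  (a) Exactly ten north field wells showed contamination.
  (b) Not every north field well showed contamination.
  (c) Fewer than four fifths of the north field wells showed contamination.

(b)

|A| = 11, |A ∩ B| = 9, |A ∖ B| = 2.
(a) requires |A ∩ B| = 10: false.
(b) requires A ⊄ B (|A ∖ B| ≥ 1): true.
(c) requires |A ∩ B| / |A| < 4/5: false.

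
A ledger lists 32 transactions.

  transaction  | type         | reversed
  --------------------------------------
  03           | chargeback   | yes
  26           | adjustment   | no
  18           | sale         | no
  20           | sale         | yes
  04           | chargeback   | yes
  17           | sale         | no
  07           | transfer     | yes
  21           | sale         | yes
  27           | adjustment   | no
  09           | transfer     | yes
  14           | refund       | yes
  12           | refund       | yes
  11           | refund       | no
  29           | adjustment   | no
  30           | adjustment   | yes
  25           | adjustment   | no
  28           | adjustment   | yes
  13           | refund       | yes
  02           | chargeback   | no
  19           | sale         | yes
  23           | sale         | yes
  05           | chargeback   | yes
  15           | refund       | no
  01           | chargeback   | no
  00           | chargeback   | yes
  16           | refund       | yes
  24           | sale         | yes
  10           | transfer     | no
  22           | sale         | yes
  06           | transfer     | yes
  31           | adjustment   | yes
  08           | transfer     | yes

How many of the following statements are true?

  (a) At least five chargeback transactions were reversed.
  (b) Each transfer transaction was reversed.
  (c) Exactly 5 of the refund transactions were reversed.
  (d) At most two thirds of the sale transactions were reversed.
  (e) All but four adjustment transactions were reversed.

(a) chargeback: |A| = 6, |A ∩ B| = 4; needs |A ∩ B| ≥ 5 — false.
(b) transfer: |A| = 5, |A ∩ B| = 4; needs A ⊆ B, i.e. every element of A is in B (|A ∖ B| = 0) — false.
(c) refund: |A| = 6, |A ∩ B| = 4; needs |A ∩ B| = 5 — false.
(d) sale: |A| = 8, |A ∩ B| = 6; needs |A ∩ B| / |A| ≤ 2/3 — false.
(e) adjustment: |A| = 7, |A ∩ B| = 3; needs |A ∖ B| = 4 — true.

1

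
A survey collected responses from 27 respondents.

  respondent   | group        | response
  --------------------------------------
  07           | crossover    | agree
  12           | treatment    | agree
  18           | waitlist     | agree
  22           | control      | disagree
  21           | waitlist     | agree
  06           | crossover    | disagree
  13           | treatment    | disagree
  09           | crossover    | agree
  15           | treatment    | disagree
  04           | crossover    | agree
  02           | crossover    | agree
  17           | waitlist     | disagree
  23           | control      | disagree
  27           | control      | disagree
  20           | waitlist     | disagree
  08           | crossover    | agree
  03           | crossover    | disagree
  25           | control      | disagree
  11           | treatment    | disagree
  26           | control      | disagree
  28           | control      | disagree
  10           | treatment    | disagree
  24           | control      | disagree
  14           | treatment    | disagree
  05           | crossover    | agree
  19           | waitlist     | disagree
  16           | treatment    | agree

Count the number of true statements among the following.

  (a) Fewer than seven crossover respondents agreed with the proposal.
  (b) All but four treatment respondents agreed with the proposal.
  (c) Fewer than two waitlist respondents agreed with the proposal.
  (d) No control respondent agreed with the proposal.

2

(a) crossover: |A| = 8, |A ∩ B| = 6; needs |A ∩ B| < 7 — true.
(b) treatment: |A| = 7, |A ∩ B| = 2; needs |A ∖ B| = 4 — false.
(c) waitlist: |A| = 5, |A ∩ B| = 2; needs |A ∩ B| < 2 — false.
(d) control: |A| = 7, |A ∩ B| = 0; needs A ∩ B = ∅ (|A ∩ B| = 0) — true.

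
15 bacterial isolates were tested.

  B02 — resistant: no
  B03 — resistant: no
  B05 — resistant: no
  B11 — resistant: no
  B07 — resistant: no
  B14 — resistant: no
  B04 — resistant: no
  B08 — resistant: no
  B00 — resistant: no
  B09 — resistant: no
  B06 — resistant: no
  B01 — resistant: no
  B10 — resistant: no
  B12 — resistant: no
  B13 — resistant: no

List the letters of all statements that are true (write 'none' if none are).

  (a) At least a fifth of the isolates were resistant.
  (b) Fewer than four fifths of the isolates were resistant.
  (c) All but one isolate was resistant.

|A| = 15, |A ∩ B| = 0, |A ∖ B| = 15.
(a) |A ∩ B| / |A| ≥ 1/5: fails.
(b) |A ∩ B| / |A| < 4/5: holds.
(c) |A ∖ B| = 1: fails.

(b)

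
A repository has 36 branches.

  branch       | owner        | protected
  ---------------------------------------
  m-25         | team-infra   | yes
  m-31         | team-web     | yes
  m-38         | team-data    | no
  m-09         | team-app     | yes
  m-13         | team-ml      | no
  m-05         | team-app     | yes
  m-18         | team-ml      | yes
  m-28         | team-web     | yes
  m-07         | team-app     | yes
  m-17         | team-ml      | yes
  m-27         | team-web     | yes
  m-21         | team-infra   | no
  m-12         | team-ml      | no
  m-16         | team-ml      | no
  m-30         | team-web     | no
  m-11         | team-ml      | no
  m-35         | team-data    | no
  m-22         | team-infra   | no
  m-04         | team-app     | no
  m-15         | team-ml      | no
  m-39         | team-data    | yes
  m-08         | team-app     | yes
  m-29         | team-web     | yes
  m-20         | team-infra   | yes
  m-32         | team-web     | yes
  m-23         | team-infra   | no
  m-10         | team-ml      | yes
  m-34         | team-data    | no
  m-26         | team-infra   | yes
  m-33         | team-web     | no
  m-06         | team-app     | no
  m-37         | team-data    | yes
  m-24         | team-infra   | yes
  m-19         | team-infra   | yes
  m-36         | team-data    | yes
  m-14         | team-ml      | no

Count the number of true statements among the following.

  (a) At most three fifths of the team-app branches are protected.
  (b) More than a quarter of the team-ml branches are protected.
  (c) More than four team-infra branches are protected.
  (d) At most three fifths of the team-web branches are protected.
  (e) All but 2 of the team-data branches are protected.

(a) team-app: |A| = 6, |A ∩ B| = 4; needs |A ∩ B| / |A| ≤ 3/5 — false.
(b) team-ml: |A| = 9, |A ∩ B| = 3; needs |A ∩ B| / |A| > 1/4 — true.
(c) team-infra: |A| = 8, |A ∩ B| = 5; needs |A ∩ B| > 4 — true.
(d) team-web: |A| = 7, |A ∩ B| = 5; needs |A ∩ B| / |A| ≤ 3/5 — false.
(e) team-data: |A| = 6, |A ∩ B| = 3; needs |A ∖ B| = 2 — false.

2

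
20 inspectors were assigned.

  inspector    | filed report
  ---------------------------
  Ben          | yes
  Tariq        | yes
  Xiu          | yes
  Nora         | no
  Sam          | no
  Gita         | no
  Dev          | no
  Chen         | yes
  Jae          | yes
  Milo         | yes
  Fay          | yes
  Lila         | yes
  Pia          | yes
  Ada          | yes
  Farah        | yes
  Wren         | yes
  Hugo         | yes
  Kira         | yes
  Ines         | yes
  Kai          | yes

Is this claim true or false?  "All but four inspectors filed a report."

True

Truth condition: |A ∖ B| = 4.
|A| = 20, |A ∩ B| = 16, |A ∖ B| = 4.
|A ∖ B| = 4, so the statement is true.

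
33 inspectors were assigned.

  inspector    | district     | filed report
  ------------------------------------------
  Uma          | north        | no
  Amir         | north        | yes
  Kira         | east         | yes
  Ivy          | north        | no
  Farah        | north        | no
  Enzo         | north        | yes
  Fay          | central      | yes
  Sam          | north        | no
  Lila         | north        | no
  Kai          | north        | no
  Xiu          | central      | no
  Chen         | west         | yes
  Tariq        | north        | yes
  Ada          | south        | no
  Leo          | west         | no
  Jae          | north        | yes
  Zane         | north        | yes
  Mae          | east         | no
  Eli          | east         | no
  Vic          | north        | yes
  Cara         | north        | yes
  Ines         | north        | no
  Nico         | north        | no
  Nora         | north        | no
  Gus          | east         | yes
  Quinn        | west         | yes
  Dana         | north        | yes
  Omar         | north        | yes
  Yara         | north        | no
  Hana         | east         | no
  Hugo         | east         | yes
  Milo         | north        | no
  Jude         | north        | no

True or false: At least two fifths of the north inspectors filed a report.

True

Truth condition: |A ∩ B| / |A| ≥ 2/5.
|A| = 21, |A ∩ B| = 9, |A ∖ B| = 12.
|A ∩ B|/|A| = 9/21, so the statement is true.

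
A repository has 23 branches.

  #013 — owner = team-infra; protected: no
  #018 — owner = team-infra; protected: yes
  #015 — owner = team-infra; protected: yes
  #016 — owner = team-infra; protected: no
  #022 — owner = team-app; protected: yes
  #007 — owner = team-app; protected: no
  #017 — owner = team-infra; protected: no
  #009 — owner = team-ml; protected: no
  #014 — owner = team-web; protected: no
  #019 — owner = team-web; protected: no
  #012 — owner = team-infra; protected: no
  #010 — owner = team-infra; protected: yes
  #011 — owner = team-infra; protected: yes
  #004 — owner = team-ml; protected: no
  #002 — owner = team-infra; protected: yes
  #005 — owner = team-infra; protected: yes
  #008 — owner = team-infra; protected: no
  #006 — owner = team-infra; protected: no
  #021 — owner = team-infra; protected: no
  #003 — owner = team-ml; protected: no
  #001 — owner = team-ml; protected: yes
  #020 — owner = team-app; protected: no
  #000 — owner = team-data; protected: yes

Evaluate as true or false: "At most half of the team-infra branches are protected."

The determiner here denotes the relation: |A ∩ B| ≤ |A ∖ B|.
A (the restrictor) = {#013, #018, #015, #016, #017, #012, #010, #011, #002, #005, #008, #006, #021}, |A| = 13.
A ∩ B = {#018, #015, #010, #011, #002, #005}, so |A ∩ B| = 6.
A ∖ B = {#013, #016, #017, #012, #008, #006, #021}, so |A ∖ B| = 7.
6 < 7, so the statement is true.

True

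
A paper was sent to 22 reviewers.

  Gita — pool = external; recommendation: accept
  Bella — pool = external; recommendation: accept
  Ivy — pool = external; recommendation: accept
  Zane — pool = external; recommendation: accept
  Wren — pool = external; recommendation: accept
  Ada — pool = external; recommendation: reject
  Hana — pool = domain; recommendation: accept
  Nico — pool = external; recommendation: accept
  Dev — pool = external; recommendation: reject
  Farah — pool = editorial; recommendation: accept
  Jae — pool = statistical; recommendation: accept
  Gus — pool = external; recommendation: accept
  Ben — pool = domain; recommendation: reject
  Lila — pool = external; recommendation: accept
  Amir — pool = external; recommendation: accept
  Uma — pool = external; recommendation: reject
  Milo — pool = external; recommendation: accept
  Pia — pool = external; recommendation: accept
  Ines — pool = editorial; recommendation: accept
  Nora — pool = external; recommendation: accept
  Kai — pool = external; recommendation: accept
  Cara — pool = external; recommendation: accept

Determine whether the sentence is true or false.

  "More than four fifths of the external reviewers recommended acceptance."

True

'More than four fifths of the external reviewers recommended acceptance' holds iff |A ∩ B| / |A| > 4/5.
|A| = 17, |A ∩ B| = 14, |A ∖ B| = 3.
|A ∩ B|/|A| = 14/17, so the statement is true.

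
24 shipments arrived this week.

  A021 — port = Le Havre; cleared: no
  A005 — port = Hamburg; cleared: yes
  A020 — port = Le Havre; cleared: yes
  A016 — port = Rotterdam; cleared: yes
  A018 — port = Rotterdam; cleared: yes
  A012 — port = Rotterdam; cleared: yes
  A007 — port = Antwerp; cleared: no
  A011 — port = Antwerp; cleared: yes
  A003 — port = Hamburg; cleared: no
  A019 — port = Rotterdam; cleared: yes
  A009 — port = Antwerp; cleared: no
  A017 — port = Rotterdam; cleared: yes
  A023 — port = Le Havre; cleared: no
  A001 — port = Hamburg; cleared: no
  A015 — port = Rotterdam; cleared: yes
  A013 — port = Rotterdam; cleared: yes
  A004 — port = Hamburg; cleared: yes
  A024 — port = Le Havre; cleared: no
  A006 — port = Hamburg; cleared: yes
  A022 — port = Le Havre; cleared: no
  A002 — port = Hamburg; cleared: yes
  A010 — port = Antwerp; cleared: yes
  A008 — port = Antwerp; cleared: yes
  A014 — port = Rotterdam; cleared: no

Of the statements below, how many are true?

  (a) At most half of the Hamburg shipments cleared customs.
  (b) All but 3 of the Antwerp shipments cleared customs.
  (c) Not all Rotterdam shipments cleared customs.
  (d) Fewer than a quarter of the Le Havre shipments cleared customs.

2

(a) Hamburg: |A| = 6, |A ∩ B| = 4; needs |A ∩ B| ≤ |A ∖ B| — false.
(b) Antwerp: |A| = 5, |A ∩ B| = 3; needs |A ∖ B| = 3 — false.
(c) Rotterdam: |A| = 8, |A ∩ B| = 7; needs A ⊄ B (|A ∖ B| ≥ 1) — true.
(d) Le Havre: |A| = 5, |A ∩ B| = 1; needs |A ∩ B| / |A| < 1/4 — true.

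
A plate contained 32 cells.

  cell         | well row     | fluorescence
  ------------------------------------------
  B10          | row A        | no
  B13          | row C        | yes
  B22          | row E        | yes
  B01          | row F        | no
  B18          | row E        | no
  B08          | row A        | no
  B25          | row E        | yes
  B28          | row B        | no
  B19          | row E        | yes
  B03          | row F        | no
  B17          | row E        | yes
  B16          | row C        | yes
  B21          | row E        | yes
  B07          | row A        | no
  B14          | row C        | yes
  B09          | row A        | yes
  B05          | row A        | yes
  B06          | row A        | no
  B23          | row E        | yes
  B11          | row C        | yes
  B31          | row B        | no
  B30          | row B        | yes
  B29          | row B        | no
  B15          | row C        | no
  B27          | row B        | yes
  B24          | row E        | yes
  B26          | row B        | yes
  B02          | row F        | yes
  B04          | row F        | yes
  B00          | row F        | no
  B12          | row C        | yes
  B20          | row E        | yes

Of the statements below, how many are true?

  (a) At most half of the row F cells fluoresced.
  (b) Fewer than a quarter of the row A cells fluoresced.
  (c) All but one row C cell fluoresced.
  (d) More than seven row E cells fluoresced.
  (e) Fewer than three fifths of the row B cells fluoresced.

4

(a) row F: |A| = 5, |A ∩ B| = 2; needs |A ∩ B| ≤ |A ∖ B| — true.
(b) row A: |A| = 6, |A ∩ B| = 2; needs |A ∩ B| / |A| < 1/4 — false.
(c) row C: |A| = 6, |A ∩ B| = 5; needs |A ∖ B| = 1 — true.
(d) row E: |A| = 9, |A ∩ B| = 8; needs |A ∩ B| > 7 — true.
(e) row B: |A| = 6, |A ∩ B| = 3; needs |A ∩ B| / |A| < 3/5 — true.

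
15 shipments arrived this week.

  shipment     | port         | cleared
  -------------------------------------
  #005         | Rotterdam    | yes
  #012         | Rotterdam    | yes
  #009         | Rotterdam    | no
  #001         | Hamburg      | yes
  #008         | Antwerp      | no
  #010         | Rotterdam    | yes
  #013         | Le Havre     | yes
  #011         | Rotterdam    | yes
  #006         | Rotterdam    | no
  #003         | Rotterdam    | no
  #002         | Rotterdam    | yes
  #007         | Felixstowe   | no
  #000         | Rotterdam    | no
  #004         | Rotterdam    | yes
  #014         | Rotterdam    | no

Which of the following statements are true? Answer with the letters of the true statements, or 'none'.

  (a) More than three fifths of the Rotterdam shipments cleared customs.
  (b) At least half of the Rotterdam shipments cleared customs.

(b)

|A| = 11, |A ∩ B| = 6, |A ∖ B| = 5.
(a) |A ∩ B| / |A| > 3/5: fails.
(b) |A ∩ B| ≥ |A ∖ B|: holds.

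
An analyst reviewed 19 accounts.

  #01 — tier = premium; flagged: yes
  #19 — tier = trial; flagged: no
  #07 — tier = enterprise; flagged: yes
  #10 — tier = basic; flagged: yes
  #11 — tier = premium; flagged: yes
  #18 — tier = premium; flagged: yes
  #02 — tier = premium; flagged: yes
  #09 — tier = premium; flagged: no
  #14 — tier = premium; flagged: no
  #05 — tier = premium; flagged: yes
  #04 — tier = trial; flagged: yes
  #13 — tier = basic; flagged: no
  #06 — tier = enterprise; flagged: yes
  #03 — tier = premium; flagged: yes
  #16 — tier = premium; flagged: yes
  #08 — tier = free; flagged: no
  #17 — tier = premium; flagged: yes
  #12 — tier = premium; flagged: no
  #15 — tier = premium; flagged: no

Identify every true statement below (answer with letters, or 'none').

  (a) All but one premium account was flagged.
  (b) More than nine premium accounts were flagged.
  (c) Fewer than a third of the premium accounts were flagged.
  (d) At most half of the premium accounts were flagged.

none

|A| = 12, |A ∩ B| = 8, |A ∖ B| = 4.
(a) |A ∖ B| = 1: fails.
(b) |A ∩ B| > 9: fails.
(c) |A ∩ B| / |A| < 1/3: fails.
(d) |A ∩ B| ≤ |A ∖ B|: fails.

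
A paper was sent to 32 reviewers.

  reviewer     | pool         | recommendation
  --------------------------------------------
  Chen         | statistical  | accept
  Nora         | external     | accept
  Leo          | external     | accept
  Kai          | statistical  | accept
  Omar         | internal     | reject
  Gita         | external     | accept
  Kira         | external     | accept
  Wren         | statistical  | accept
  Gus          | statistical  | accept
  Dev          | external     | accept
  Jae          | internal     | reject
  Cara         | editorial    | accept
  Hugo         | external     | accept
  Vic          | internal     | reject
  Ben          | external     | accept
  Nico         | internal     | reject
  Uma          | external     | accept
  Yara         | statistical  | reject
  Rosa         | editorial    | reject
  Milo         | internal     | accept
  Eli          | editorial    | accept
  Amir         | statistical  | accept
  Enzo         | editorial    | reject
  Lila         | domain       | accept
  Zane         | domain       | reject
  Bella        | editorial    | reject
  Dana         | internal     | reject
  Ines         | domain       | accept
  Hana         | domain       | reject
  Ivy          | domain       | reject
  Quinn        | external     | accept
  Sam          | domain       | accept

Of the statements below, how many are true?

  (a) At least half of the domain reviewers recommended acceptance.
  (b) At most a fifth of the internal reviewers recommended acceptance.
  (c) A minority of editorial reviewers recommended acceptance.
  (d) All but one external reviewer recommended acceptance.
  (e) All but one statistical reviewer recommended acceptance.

4

(a) domain: |A| = 6, |A ∩ B| = 3; needs |A ∩ B| ≥ |A ∖ B| — true.
(b) internal: |A| = 6, |A ∩ B| = 1; needs |A ∩ B| / |A| ≤ 1/5 — true.
(c) editorial: |A| = 5, |A ∩ B| = 2; needs |A ∩ B| < |A ∖ B| — true.
(d) external: |A| = 9, |A ∩ B| = 9; needs |A ∖ B| = 1 — false.
(e) statistical: |A| = 6, |A ∩ B| = 5; needs |A ∖ B| = 1 — true.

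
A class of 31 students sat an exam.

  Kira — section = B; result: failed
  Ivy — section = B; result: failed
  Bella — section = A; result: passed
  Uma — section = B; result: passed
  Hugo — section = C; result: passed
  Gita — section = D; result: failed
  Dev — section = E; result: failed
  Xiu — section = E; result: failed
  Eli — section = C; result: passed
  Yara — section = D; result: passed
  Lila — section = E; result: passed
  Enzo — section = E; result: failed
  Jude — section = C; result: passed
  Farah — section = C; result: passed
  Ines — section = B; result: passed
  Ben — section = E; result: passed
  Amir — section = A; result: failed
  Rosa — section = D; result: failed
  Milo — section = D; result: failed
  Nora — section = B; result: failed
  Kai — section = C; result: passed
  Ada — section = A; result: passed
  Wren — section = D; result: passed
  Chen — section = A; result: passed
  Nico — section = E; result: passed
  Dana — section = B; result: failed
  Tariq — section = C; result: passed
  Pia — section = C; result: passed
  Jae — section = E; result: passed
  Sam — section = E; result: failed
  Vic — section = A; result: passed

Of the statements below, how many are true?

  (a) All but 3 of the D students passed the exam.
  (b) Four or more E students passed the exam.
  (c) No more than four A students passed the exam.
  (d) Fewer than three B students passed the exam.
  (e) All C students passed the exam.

(a) D: |A| = 5, |A ∩ B| = 2; needs |A ∖ B| = 3 — true.
(b) E: |A| = 8, |A ∩ B| = 4; needs |A ∩ B| ≥ 4 — true.
(c) A: |A| = 5, |A ∩ B| = 4; needs |A ∩ B| ≤ 4 — true.
(d) B: |A| = 6, |A ∩ B| = 2; needs |A ∩ B| < 3 — true.
(e) C: |A| = 7, |A ∩ B| = 7; needs A ⊆ B, i.e. every element of A is in B (|A ∖ B| = 0) — true.

5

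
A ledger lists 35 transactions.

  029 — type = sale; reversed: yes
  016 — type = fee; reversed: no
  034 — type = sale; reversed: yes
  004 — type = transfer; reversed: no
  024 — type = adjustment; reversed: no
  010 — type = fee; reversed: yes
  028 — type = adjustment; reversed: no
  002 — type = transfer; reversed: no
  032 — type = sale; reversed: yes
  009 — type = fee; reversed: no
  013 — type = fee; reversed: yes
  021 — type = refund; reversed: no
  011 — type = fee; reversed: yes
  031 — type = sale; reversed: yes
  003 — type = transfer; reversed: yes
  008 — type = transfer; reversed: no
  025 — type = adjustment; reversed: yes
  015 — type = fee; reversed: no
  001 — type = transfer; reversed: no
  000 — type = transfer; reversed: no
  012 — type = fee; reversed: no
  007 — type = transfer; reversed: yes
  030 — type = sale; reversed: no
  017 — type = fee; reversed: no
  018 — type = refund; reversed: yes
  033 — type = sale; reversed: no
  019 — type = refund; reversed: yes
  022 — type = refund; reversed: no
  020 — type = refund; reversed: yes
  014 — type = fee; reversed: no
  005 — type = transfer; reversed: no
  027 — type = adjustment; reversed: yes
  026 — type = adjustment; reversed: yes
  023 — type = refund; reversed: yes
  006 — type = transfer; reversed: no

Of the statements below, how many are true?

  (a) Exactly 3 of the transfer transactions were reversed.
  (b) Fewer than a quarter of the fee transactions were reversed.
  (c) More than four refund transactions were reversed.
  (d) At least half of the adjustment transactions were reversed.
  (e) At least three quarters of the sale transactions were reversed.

(a) transfer: |A| = 9, |A ∩ B| = 2; needs |A ∩ B| = 3 — false.
(b) fee: |A| = 9, |A ∩ B| = 3; needs |A ∩ B| / |A| < 1/4 — false.
(c) refund: |A| = 6, |A ∩ B| = 4; needs |A ∩ B| > 4 — false.
(d) adjustment: |A| = 5, |A ∩ B| = 3; needs |A ∩ B| ≥ |A ∖ B| — true.
(e) sale: |A| = 6, |A ∩ B| = 4; needs |A ∩ B| / |A| ≥ 3/4 — false.

1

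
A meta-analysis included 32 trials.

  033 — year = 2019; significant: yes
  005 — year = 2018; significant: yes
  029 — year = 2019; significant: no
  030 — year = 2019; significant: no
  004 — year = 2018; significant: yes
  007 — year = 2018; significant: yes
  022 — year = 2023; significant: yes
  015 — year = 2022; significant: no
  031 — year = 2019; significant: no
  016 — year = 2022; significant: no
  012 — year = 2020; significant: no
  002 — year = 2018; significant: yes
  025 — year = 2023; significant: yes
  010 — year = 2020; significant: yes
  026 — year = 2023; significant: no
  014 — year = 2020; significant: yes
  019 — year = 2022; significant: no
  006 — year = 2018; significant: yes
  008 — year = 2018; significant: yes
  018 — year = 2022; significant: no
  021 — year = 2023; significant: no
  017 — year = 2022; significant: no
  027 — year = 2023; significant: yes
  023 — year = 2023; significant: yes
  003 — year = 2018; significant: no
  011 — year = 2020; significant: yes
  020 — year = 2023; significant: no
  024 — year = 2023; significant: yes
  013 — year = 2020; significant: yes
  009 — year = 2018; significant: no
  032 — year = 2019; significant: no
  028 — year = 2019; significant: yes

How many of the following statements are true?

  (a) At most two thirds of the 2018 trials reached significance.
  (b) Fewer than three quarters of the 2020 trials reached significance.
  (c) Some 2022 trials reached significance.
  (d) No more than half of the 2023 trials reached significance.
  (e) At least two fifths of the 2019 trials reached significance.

(a) 2018: |A| = 8, |A ∩ B| = 6; needs |A ∩ B| / |A| ≤ 2/3 — false.
(b) 2020: |A| = 5, |A ∩ B| = 4; needs |A ∩ B| / |A| < 3/4 — false.
(c) 2022: |A| = 5, |A ∩ B| = 0; needs A ∩ B ≠ ∅ (|A ∩ B| ≥ 1) — false.
(d) 2023: |A| = 8, |A ∩ B| = 5; needs |A ∩ B| ≤ |A ∖ B| — false.
(e) 2019: |A| = 6, |A ∩ B| = 2; needs |A ∩ B| / |A| ≥ 2/5 — false.

0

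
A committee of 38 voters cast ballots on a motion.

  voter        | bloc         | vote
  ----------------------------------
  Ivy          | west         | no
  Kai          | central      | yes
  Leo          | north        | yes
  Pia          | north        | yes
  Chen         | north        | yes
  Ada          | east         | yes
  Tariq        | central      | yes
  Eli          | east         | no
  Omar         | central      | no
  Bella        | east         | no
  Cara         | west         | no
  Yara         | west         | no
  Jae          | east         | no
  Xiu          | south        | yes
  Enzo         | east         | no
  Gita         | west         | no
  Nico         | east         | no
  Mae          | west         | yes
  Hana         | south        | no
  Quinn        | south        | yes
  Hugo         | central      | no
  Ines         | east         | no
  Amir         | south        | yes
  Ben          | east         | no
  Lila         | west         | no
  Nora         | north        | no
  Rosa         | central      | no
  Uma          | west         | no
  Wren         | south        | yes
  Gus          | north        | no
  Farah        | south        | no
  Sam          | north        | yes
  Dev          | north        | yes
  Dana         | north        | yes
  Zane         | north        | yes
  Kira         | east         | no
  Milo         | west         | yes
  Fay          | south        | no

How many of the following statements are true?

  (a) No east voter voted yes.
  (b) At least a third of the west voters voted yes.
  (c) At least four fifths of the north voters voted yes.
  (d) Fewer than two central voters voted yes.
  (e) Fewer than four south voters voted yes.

0

(a) east: |A| = 9, |A ∩ B| = 1; needs A ∩ B = ∅ (|A ∩ B| = 0) — false.
(b) west: |A| = 8, |A ∩ B| = 2; needs |A ∩ B| / |A| ≥ 1/3 — false.
(c) north: |A| = 9, |A ∩ B| = 7; needs |A ∩ B| / |A| ≥ 4/5 — false.
(d) central: |A| = 5, |A ∩ B| = 2; needs |A ∩ B| < 2 — false.
(e) south: |A| = 7, |A ∩ B| = 4; needs |A ∩ B| < 4 — false.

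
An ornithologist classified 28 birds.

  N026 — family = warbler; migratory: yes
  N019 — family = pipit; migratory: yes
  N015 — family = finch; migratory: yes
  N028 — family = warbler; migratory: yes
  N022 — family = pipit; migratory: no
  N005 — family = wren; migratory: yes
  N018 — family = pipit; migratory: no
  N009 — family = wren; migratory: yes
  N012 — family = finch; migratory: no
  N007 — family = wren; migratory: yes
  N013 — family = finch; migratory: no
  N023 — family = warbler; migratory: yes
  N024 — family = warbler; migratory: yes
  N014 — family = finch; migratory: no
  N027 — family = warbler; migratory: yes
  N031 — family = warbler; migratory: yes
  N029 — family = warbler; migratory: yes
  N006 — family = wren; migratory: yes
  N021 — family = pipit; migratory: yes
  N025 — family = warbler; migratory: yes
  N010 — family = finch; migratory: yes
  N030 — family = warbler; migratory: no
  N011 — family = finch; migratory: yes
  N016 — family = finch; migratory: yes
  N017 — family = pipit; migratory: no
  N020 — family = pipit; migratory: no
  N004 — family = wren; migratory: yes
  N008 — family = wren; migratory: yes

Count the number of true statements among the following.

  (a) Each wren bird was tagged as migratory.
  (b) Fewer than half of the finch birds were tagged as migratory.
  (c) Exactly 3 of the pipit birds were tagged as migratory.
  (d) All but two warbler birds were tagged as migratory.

(a) wren: |A| = 6, |A ∩ B| = 6; needs A ⊆ B, i.e. every element of A is in B (|A ∖ B| = 0) — true.
(b) finch: |A| = 7, |A ∩ B| = 4; needs |A ∩ B| < |A ∖ B| — false.
(c) pipit: |A| = 6, |A ∩ B| = 2; needs |A ∩ B| = 3 — false.
(d) warbler: |A| = 9, |A ∩ B| = 8; needs |A ∖ B| = 2 — false.

1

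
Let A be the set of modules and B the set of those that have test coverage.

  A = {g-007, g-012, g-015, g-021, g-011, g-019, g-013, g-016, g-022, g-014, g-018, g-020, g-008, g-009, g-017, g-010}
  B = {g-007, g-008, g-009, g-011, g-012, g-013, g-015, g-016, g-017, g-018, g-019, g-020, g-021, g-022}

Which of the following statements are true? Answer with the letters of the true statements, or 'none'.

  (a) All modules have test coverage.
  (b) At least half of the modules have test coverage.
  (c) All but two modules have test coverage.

(b), (c)

|A| = 16, |A ∩ B| = 14, |A ∖ B| = 2.
(a) A ⊆ B, i.e. every element of A is in B (|A ∖ B| = 0): fails.
(b) |A ∩ B| ≥ |A ∖ B|: holds.
(c) |A ∖ B| = 2: holds.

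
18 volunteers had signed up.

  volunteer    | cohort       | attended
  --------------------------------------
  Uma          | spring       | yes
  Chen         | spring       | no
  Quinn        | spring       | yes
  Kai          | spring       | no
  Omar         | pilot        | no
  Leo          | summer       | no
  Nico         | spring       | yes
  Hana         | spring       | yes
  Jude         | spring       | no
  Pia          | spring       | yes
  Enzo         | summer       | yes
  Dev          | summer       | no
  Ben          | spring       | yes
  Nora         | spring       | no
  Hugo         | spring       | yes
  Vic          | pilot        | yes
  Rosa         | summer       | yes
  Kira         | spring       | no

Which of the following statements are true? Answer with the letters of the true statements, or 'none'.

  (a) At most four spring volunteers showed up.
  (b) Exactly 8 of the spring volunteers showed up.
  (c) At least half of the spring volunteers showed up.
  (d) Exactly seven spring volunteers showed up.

|A| = 12, |A ∩ B| = 7, |A ∖ B| = 5.
(a) |A ∩ B| ≤ 4: fails.
(b) |A ∩ B| = 8: fails.
(c) |A ∩ B| ≥ |A ∖ B|: holds.
(d) |A ∩ B| = 7: holds.

(c), (d)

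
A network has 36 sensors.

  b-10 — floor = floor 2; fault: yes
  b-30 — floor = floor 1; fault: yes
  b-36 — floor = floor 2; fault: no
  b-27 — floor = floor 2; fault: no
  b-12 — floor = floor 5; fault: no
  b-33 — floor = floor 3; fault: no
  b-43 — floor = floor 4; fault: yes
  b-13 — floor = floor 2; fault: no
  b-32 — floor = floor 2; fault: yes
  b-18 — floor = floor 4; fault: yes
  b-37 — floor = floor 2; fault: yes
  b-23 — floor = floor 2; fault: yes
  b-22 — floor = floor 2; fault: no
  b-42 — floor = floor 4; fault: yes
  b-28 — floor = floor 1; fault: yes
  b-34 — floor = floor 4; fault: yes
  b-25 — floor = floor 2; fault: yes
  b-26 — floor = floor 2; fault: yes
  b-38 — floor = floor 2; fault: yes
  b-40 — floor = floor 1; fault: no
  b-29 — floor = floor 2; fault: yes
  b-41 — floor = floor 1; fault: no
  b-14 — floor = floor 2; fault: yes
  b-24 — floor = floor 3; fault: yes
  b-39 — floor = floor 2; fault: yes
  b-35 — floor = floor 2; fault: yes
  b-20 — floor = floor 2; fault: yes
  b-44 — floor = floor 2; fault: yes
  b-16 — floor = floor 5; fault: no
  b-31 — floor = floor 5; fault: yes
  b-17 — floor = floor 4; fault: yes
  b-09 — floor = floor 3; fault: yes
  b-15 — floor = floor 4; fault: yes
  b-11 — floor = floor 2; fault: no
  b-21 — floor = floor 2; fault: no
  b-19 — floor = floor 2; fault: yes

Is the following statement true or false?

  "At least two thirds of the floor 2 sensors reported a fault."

Truth condition: |A ∩ B| / |A| ≥ 2/3.
|A| = 20, |A ∩ B| = 14, |A ∖ B| = 6.
|A ∩ B|/|A| = 14/20, so the statement is true.

True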